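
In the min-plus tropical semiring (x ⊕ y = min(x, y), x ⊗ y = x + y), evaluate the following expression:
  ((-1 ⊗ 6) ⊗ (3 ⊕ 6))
((-1 ⊗ 6) ⊗ (3 ⊕ 6)) = 8

Expand innermost to outermost. Recall ⊕ takes the minimum of its arguments and ⊗ takes their sum. Working out the expression ((-1 ⊗ 6) ⊗ (3 ⊕ 6)) gives 8.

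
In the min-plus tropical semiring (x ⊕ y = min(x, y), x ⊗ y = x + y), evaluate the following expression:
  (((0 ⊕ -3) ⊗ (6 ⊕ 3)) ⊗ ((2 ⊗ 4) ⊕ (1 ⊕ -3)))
(((0 ⊕ -3) ⊗ (6 ⊕ 3)) ⊗ ((2 ⊗ 4) ⊕ (1 ⊕ -3))) = -3

Expand innermost to outermost. Recall ⊕ takes the minimum of its arguments and ⊗ takes their sum. Working out the expression (((0 ⊕ -3) ⊗ (6 ⊕ 3)) ⊗ ((2 ⊗ 4) ⊕ (1 ⊕ -3))) gives -3.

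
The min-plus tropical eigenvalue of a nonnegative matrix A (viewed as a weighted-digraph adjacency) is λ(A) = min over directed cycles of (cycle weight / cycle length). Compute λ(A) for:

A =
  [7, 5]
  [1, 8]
λ(A) = 3

Enumerate directed cycles and compute their means (weight / length). Sample:
  cycle 0 → 0: weight = 7, length = 1, mean = 7/1 ≈ 7.000
  cycle 1 → 1: weight = 8, length = 1, mean = 8/1 ≈ 8.000
  cycle 0 → 1 → 0: weight = 6, length = 2, mean = 6/2 ≈ 3.000
  cycle 1 → 0 → 1: weight = 6, length = 2, mean = 6/2 ≈ 3.000
Minimum mean = 3.000, attained e.g. along the cycle 0 → 1 → 0 with weight 6 and length 2. So λ(A) = 6/2 = 3.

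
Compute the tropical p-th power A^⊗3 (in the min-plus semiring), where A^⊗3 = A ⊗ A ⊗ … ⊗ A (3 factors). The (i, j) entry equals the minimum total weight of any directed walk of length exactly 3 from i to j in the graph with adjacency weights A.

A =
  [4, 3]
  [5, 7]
A^⊗3 =
  [12, 11]
  [13, 12]

Each entry (A^⊗3)_ij equals the minimum over all length-3 walks i = v_0 → v_1 → … → v_3 = j of Σ_t A[v_t][v_{t+1}]. For example, for (i, j) = (0, 1) we minimise over 4 possible intermediate vertex sequences; the minimum is 11, attained along the walk 0 → 0 → 0 → 1.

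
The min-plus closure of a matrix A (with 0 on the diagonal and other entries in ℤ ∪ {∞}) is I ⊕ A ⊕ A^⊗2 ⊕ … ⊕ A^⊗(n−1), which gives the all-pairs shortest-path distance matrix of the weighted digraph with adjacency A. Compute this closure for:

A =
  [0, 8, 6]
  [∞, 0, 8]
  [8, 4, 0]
Closure =
  [0, 8, 6]
  [16, 0, 8]
  [8, 4, 0]

This is the Floyd-Warshall all-pairs shortest-path computation. For each intermediate vertex k = 0, 1, …, 2, update dist[i][j] ← min(dist[i][j], dist[i][k] + dist[k][j]). The final matrix gives, for each (i, j), the minimum total weight of any directed path from i to j (possibly empty when i = j).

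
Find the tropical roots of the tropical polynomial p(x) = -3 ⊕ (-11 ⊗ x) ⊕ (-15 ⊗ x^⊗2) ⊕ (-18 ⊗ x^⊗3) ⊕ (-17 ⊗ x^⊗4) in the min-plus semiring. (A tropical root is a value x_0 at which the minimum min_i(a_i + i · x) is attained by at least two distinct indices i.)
Roots: {-1, 3, 4, 8}

Each tropical root is a break point of the lower envelope of the lines y = a_i + i · x (there are 5 lines, with slopes 0, 1, ..., 4). Only the lines that attain the minimum somewhere contribute to roots; other lines are dominated. Here the surviving (envelope) indices are i = 4, i = 3, i = 2, i = 1, i = 0.
Intersections between consecutive envelope lines give the roots: for adjacent envelope indices i < j the intersection is x = (a_i − a_j) / (j − i). Reading off the sorted break points: {-1, 3, 4, 8}.
Verification: at each break x_0, at least two indices attain the minimum of min_i(a_i + i · x_0).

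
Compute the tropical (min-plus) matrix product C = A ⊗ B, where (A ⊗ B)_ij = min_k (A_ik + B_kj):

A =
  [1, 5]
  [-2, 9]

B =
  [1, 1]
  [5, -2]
A ⊗ B =
  [2, 2]
  [-1, -1]

Apply the min-plus product entry-by-entry:
  C[0][0] = min over k of (A[0][0] + B[0][0] = 1 + 1 = 2, A[0][1] + B[1][0] = 5 + 5 = 10) = 2 (attained at k = 0)
  C[0][1] = min over k of (A[0][0] + B[0][1] = 1 + 1 = 2, A[0][1] + B[1][1] = 5 + -2 = 3) = 2 (attained at k = 0)
  C[1][0] = min over k of (A[1][0] + B[0][0] = -2 + 1 = -1, A[1][1] + B[1][0] = 9 + 5 = 14) = -1 (attained at k = 0)
  C[1][1] = min over k of (A[1][0] + B[0][1] = -2 + 1 = -1, A[1][1] + B[1][1] = 9 + -2 = 7) = -1 (attained at k = 0)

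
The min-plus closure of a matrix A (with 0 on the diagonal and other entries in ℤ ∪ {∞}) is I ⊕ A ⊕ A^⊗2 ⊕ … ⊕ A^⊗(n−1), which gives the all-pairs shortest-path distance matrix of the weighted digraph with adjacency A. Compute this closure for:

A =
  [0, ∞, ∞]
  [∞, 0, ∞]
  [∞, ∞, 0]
Closure =
  [0, ∞, ∞]
  [∞, 0, ∞]
  [∞, ∞, 0]

This is the Floyd-Warshall all-pairs shortest-path computation. For each intermediate vertex k = 0, 1, …, 2, update dist[i][j] ← min(dist[i][j], dist[i][k] + dist[k][j]). The final matrix gives, for each (i, j), the minimum total weight of any directed path from i to j (possibly empty when i = j).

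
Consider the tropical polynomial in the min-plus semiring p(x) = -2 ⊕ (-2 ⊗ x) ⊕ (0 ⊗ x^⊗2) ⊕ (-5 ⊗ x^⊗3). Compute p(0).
p(0) = -5

A tropical monomial a ⊗ x^⊗i evaluates to a + i · x. Evaluating each term at x = 0:
  Term 0 contributes -2 + 0 · 0 = -2
  Term 1 contributes -2 + 1 · 0 = -2
  Term 2 contributes 0 + 2 · 0 = 0
  Term 3 contributes -5 + 3 · 0 = -5
p(0) = ⊕ of these = min[-2, -2, 0, -5] = -5.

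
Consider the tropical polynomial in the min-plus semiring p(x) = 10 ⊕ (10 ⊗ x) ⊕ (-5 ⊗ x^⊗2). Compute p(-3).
p(-3) = -11

A tropical monomial a ⊗ x^⊗i evaluates to a + i · x. Evaluating each term at x = -3:
  Term 0 contributes 10 + 0 · -3 = 10
  Term 1 contributes 10 + 1 · -3 = 7
  Term 2 contributes -5 + 2 · -3 = -11
p(-3) = ⊕ of these = min[10, 7, -11] = -11.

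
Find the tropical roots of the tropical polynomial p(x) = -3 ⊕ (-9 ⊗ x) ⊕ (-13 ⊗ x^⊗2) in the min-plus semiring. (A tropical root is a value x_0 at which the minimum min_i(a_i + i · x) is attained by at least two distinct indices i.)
Roots: {4, 6}

Each tropical root is a break point of the lower envelope of the lines y = a_i + i · x (there are 3 lines, with slopes 0, 1, ..., 2). Only the lines that attain the minimum somewhere contribute to roots; other lines are dominated. Here the surviving (envelope) indices are i = 2, i = 1, i = 0.
Intersections between consecutive envelope lines give the roots: for adjacent envelope indices i < j the intersection is x = (a_i − a_j) / (j − i). Reading off the sorted break points: {4, 6}.
Verification: at each break x_0, at least two indices attain the minimum of min_i(a_i + i · x_0).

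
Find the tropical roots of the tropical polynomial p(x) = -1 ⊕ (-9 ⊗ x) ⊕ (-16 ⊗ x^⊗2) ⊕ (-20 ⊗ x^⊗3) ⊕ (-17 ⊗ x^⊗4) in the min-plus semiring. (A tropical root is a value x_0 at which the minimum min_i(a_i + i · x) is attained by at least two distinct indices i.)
Roots: {-3, 4, 7, 8}

Each tropical root is a break point of the lower envelope of the lines y = a_i + i · x (there are 5 lines, with slopes 0, 1, ..., 4). Only the lines that attain the minimum somewhere contribute to roots; other lines are dominated. Here the surviving (envelope) indices are i = 4, i = 3, i = 2, i = 1, i = 0.
Intersections between consecutive envelope lines give the roots: for adjacent envelope indices i < j the intersection is x = (a_i − a_j) / (j − i). Reading off the sorted break points: {-3, 4, 7, 8}.
Verification: at each break x_0, at least two indices attain the minimum of min_i(a_i + i · x_0).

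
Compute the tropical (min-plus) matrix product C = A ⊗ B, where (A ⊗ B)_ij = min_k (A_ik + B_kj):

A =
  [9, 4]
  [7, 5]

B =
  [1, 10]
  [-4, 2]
A ⊗ B =
  [0, 6]
  [1, 7]

Apply the min-plus product entry-by-entry:
  C[0][0] = min over k of (A[0][0] + B[0][0] = 9 + 1 = 10, A[0][1] + B[1][0] = 4 + -4 = 0) = 0 (attained at k = 1)
  C[0][1] = min over k of (A[0][0] + B[0][1] = 9 + 10 = 19, A[0][1] + B[1][1] = 4 + 2 = 6) = 6 (attained at k = 1)
  C[1][0] = min over k of (A[1][0] + B[0][0] = 7 + 1 = 8, A[1][1] + B[1][0] = 5 + -4 = 1) = 1 (attained at k = 1)
  C[1][1] = min over k of (A[1][0] + B[0][1] = 7 + 10 = 17, A[1][1] + B[1][1] = 5 + 2 = 7) = 7 (attained at k = 1)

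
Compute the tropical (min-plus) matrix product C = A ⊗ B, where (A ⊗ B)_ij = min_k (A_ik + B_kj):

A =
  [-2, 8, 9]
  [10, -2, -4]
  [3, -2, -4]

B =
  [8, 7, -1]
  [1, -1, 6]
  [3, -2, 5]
A ⊗ B =
  [6, 5, -3]
  [-1, -6, 1]
  [-1, -6, 1]

Apply the min-plus product entry-by-entry:
  C[0][0] = min over k of (A[0][0] + B[0][0] = -2 + 8 = 6, A[0][1] + B[1][0] = 8 + 1 = 9, A[0][2] + B[2][0] = 9 + 3 = 12) = 6 (attained at k = 0)
  C[0][1] = min over k of (A[0][0] + B[0][1] = -2 + 7 = 5, A[0][1] + B[1][1] = 8 + -1 = 7, A[0][2] + B[2][1] = 9 + -2 = 7) = 5 (attained at k = 0)
  C[0][2] = min over k of (A[0][0] + B[0][2] = -2 + -1 = -3, A[0][1] + B[1][2] = 8 + 6 = 14, A[0][2] + B[2][2] = 9 + 5 = 14) = -3 (attained at k = 0)
  C[1][0] = min over k of (A[1][0] + B[0][0] = 10 + 8 = 18, A[1][1] + B[1][0] = -2 + 1 = -1, A[1][2] + B[2][0] = -4 + 3 = -1) = -1 (attained at k = 1)
  C[1][1] = min over k of (A[1][0] + B[0][1] = 10 + 7 = 17, A[1][1] + B[1][1] = -2 + -1 = -3, A[1][2] + B[2][1] = -4 + -2 = -6) = -6 (attained at k = 2)
  C[1][2] = min over k of (A[1][0] + B[0][2] = 10 + -1 = 9, A[1][1] + B[1][2] = -2 + 6 = 4, A[1][2] + B[2][2] = -4 + 5 = 1) = 1 (attained at k = 2)
  C[2][0] = min over k of (A[2][0] + B[0][0] = 3 + 8 = 11, A[2][1] + B[1][0] = -2 + 1 = -1, A[2][2] + B[2][0] = -4 + 3 = -1) = -1 (attained at k = 1)
  C[2][1] = min over k of (A[2][0] + B[0][1] = 3 + 7 = 10, A[2][1] + B[1][1] = -2 + -1 = -3, A[2][2] + B[2][1] = -4 + -2 = -6) = -6 (attained at k = 2)
  C[2][2] = min over k of (A[2][0] + B[0][2] = 3 + -1 = 2, A[2][1] + B[1][2] = -2 + 6 = 4, A[2][2] + B[2][2] = -4 + 5 = 1) = 1 (attained at k = 2)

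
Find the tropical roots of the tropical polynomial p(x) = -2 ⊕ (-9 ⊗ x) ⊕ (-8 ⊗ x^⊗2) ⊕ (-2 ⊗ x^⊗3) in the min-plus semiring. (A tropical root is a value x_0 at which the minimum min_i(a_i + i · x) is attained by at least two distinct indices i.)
Roots: {-6, -1, 7}

Each tropical root is a break point of the lower envelope of the lines y = a_i + i · x (there are 4 lines, with slopes 0, 1, ..., 3). Only the lines that attain the minimum somewhere contribute to roots; other lines are dominated. Here the surviving (envelope) indices are i = 3, i = 2, i = 1, i = 0.
Intersections between consecutive envelope lines give the roots: for adjacent envelope indices i < j the intersection is x = (a_i − a_j) / (j − i). Reading off the sorted break points: {-6, -1, 7}.
Verification: at each break x_0, at least two indices attain the minimum of min_i(a_i + i · x_0).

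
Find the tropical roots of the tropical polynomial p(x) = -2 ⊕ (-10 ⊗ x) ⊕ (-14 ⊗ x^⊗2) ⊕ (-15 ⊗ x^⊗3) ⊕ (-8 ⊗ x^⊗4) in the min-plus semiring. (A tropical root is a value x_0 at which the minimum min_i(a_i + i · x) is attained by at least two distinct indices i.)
Roots: {-7, 1, 4, 8}

Each tropical root is a break point of the lower envelope of the lines y = a_i + i · x (there are 5 lines, with slopes 0, 1, ..., 4). Only the lines that attain the minimum somewhere contribute to roots; other lines are dominated. Here the surviving (envelope) indices are i = 4, i = 3, i = 2, i = 1, i = 0.
Intersections between consecutive envelope lines give the roots: for adjacent envelope indices i < j the intersection is x = (a_i − a_j) / (j − i). Reading off the sorted break points: {-7, 1, 4, 8}.
Verification: at each break x_0, at least two indices attain the minimum of min_i(a_i + i · x_0).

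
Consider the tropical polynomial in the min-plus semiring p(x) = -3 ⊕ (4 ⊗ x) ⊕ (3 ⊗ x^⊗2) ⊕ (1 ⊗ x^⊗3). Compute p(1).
p(1) = -3

A tropical monomial a ⊗ x^⊗i evaluates to a + i · x. Evaluating each term at x = 1:
  Term 0 contributes -3 + 0 · 1 = -3
  Term 1 contributes 4 + 1 · 1 = 5
  Term 2 contributes 3 + 2 · 1 = 5
  Term 3 contributes 1 + 3 · 1 = 4
p(1) = ⊕ of these = min[-3, 5, 5, 4] = -3.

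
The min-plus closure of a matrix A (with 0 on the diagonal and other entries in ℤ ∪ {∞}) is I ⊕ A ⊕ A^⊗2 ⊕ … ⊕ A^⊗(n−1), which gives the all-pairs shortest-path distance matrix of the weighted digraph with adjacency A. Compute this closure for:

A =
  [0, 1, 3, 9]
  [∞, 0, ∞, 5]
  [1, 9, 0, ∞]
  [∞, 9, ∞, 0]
Closure =
  [0, 1, 3, 6]
  [∞, 0, ∞, 5]
  [1, 2, 0, 7]
  [∞, 9, ∞, 0]

This is the Floyd-Warshall all-pairs shortest-path computation. For each intermediate vertex k = 0, 1, …, 3, update dist[i][j] ← min(dist[i][j], dist[i][k] + dist[k][j]). The final matrix gives, for each (i, j), the minimum total weight of any directed path from i to j (possibly empty when i = j).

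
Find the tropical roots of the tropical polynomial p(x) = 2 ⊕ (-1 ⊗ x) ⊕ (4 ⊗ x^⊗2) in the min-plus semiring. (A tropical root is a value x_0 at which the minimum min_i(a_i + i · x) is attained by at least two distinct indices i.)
Roots: {-5, 3}

Each tropical root is a break point of the lower envelope of the lines y = a_i + i · x (there are 3 lines, with slopes 0, 1, ..., 2). Only the lines that attain the minimum somewhere contribute to roots; other lines are dominated. Here the surviving (envelope) indices are i = 2, i = 1, i = 0.
Intersections between consecutive envelope lines give the roots: for adjacent envelope indices i < j the intersection is x = (a_i − a_j) / (j − i). Reading off the sorted break points: {-5, 3}.
Verification: at each break x_0, at least two indices attain the minimum of min_i(a_i + i · x_0).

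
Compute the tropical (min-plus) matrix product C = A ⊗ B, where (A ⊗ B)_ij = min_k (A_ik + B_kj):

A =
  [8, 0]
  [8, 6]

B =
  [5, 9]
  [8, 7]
A ⊗ B =
  [8, 7]
  [13, 13]

Apply the min-plus product entry-by-entry:
  C[0][0] = min over k of (A[0][0] + B[0][0] = 8 + 5 = 13, A[0][1] + B[1][0] = 0 + 8 = 8) = 8 (attained at k = 1)
  C[0][1] = min over k of (A[0][0] + B[0][1] = 8 + 9 = 17, A[0][1] + B[1][1] = 0 + 7 = 7) = 7 (attained at k = 1)
  C[1][0] = min over k of (A[1][0] + B[0][0] = 8 + 5 = 13, A[1][1] + B[1][0] = 6 + 8 = 14) = 13 (attained at k = 0)
  C[1][1] = min over k of (A[1][0] + B[0][1] = 8 + 9 = 17, A[1][1] + B[1][1] = 6 + 7 = 13) = 13 (attained at k = 1)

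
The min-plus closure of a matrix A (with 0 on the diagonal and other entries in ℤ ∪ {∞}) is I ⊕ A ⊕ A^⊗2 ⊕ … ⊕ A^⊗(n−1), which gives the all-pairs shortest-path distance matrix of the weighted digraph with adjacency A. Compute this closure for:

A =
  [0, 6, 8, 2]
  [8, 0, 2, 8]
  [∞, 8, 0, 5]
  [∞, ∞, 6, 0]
Closure =
  [0, 6, 8, 2]
  [8, 0, 2, 7]
  [16, 8, 0, 5]
  [22, 14, 6, 0]

This is the Floyd-Warshall all-pairs shortest-path computation. For each intermediate vertex k = 0, 1, …, 3, update dist[i][j] ← min(dist[i][j], dist[i][k] + dist[k][j]). The final matrix gives, for each (i, j), the minimum total weight of any directed path from i to j (possibly empty when i = j).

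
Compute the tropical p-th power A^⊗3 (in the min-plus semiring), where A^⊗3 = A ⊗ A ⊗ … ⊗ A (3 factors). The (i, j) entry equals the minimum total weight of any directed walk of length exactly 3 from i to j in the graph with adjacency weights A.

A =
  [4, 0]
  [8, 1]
A^⊗3 =
  [9, 2]
  [10, 3]

Each entry (A^⊗3)_ij equals the minimum over all length-3 walks i = v_0 → v_1 → … → v_3 = j of Σ_t A[v_t][v_{t+1}]. For example, for (i, j) = (0, 1) we minimise over 4 possible intermediate vertex sequences; the minimum is 2, attained along the walk 0 → 1 → 1 → 1.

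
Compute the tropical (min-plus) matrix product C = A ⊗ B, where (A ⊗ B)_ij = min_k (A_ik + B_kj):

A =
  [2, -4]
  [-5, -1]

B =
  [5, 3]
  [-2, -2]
A ⊗ B =
  [-6, -6]
  [-3, -3]

Apply the min-plus product entry-by-entry:
  C[0][0] = min over k of (A[0][0] + B[0][0] = 2 + 5 = 7, A[0][1] + B[1][0] = -4 + -2 = -6) = -6 (attained at k = 1)
  C[0][1] = min over k of (A[0][0] + B[0][1] = 2 + 3 = 5, A[0][1] + B[1][1] = -4 + -2 = -6) = -6 (attained at k = 1)
  C[1][0] = min over k of (A[1][0] + B[0][0] = -5 + 5 = 0, A[1][1] + B[1][0] = -1 + -2 = -3) = -3 (attained at k = 1)
  C[1][1] = min over k of (A[1][0] + B[0][1] = -5 + 3 = -2, A[1][1] + B[1][1] = -1 + -2 = -3) = -3 (attained at k = 1)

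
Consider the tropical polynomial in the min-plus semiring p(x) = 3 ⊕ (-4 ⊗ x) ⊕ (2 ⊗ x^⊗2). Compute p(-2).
p(-2) = -6

A tropical monomial a ⊗ x^⊗i evaluates to a + i · x. Evaluating each term at x = -2:
  Term 0 contributes 3 + 0 · -2 = 3
  Term 1 contributes -4 + 1 · -2 = -6
  Term 2 contributes 2 + 2 · -2 = -2
p(-2) = ⊕ of these = min[3, -6, -2] = -6.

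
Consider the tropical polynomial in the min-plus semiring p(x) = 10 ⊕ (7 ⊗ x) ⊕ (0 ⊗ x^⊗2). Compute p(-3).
p(-3) = -6

A tropical monomial a ⊗ x^⊗i evaluates to a + i · x. Evaluating each term at x = -3:
  Term 0 contributes 10 + 0 · -3 = 10
  Term 1 contributes 7 + 1 · -3 = 4
  Term 2 contributes 0 + 2 · -3 = -6
p(-3) = ⊕ of these = min[10, 4, -6] = -6.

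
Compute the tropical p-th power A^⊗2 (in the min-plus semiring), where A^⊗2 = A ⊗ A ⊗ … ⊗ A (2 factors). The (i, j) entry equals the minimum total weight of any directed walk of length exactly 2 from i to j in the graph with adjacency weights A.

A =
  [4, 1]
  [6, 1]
A^⊗2 =
  [7, 2]
  [7, 2]

Each entry (A^⊗2)_ij equals the minimum over all length-2 walks i = v_0 → v_1 → … → v_2 = j of Σ_t A[v_t][v_{t+1}]. For example, for (i, j) = (0, 1) we minimise over 2 possible intermediate vertex sequences; the minimum is 2, attained along the walk 0 → 1 → 1.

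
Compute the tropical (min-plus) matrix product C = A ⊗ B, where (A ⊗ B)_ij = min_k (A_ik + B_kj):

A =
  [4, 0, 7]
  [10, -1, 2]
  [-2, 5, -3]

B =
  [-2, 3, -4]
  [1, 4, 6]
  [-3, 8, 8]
A ⊗ B =
  [1, 4, 0]
  [-1, 3, 5]
  [-6, 1, -6]

Apply the min-plus product entry-by-entry:
  C[0][0] = min over k of (A[0][0] + B[0][0] = 4 + -2 = 2, A[0][1] + B[1][0] = 0 + 1 = 1, A[0][2] + B[2][0] = 7 + -3 = 4) = 1 (attained at k = 1)
  C[0][1] = min over k of (A[0][0] + B[0][1] = 4 + 3 = 7, A[0][1] + B[1][1] = 0 + 4 = 4, A[0][2] + B[2][1] = 7 + 8 = 15) = 4 (attained at k = 1)
  C[0][2] = min over k of (A[0][0] + B[0][2] = 4 + -4 = 0, A[0][1] + B[1][2] = 0 + 6 = 6, A[0][2] + B[2][2] = 7 + 8 = 15) = 0 (attained at k = 0)
  C[1][0] = min over k of (A[1][0] + B[0][0] = 10 + -2 = 8, A[1][1] + B[1][0] = -1 + 1 = 0, A[1][2] + B[2][0] = 2 + -3 = -1) = -1 (attained at k = 2)
  C[1][1] = min over k of (A[1][0] + B[0][1] = 10 + 3 = 13, A[1][1] + B[1][1] = -1 + 4 = 3, A[1][2] + B[2][1] = 2 + 8 = 10) = 3 (attained at k = 1)
  C[1][2] = min over k of (A[1][0] + B[0][2] = 10 + -4 = 6, A[1][1] + B[1][2] = -1 + 6 = 5, A[1][2] + B[2][2] = 2 + 8 = 10) = 5 (attained at k = 1)
  C[2][0] = min over k of (A[2][0] + B[0][0] = -2 + -2 = -4, A[2][1] + B[1][0] = 5 + 1 = 6, A[2][2] + B[2][0] = -3 + -3 = -6) = -6 (attained at k = 2)
  C[2][1] = min over k of (A[2][0] + B[0][1] = -2 + 3 = 1, A[2][1] + B[1][1] = 5 + 4 = 9, A[2][2] + B[2][1] = -3 + 8 = 5) = 1 (attained at k = 0)
  C[2][2] = min over k of (A[2][0] + B[0][2] = -2 + -4 = -6, A[2][1] + B[1][2] = 5 + 6 = 11, A[2][2] + B[2][2] = -3 + 8 = 5) = -6 (attained at k = 0)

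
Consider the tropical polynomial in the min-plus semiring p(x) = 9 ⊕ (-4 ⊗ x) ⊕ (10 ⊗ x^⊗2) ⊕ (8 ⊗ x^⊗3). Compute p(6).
p(6) = 2

A tropical monomial a ⊗ x^⊗i evaluates to a + i · x. Evaluating each term at x = 6:
  Term 0 contributes 9 + 0 · 6 = 9
  Term 1 contributes -4 + 1 · 6 = 2
  Term 2 contributes 10 + 2 · 6 = 22
  Term 3 contributes 8 + 3 · 6 = 26
p(6) = ⊕ of these = min[9, 2, 22, 26] = 2.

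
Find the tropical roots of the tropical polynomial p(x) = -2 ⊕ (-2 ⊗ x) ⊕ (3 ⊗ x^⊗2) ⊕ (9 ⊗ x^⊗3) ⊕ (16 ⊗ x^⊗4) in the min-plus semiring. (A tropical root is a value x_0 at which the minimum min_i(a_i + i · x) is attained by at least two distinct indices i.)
Roots: {-7, -6, -5, 0}

Each tropical root is a break point of the lower envelope of the lines y = a_i + i · x (there are 5 lines, with slopes 0, 1, ..., 4). Only the lines that attain the minimum somewhere contribute to roots; other lines are dominated. Here the surviving (envelope) indices are i = 4, i = 3, i = 2, i = 1, i = 0.
Intersections between consecutive envelope lines give the roots: for adjacent envelope indices i < j the intersection is x = (a_i − a_j) / (j − i). Reading off the sorted break points: {-7, -6, -5, 0}.
Verification: at each break x_0, at least two indices attain the minimum of min_i(a_i + i · x_0).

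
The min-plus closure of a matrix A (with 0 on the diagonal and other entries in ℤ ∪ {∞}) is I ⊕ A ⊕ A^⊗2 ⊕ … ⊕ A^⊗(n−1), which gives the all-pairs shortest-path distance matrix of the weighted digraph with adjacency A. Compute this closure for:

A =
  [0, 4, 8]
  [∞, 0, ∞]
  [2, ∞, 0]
Closure =
  [0, 4, 8]
  [∞, 0, ∞]
  [2, 6, 0]

This is the Floyd-Warshall all-pairs shortest-path computation. For each intermediate vertex k = 0, 1, …, 2, update dist[i][j] ← min(dist[i][j], dist[i][k] + dist[k][j]). The final matrix gives, for each (i, j), the minimum total weight of any directed path from i to j (possibly empty when i = j).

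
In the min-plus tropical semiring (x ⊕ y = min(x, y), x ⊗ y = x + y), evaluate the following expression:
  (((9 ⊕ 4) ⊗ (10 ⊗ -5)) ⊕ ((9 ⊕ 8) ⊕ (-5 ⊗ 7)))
(((9 ⊕ 4) ⊗ (10 ⊗ -5)) ⊕ ((9 ⊕ 8) ⊕ (-5 ⊗ 7))) = 2

Expand innermost to outermost. Recall ⊕ takes the minimum of its arguments and ⊗ takes their sum. Working out the expression (((9 ⊕ 4) ⊗ (10 ⊗ -5)) ⊕ ((9 ⊕ 8) ⊕ (-5 ⊗ 7))) gives 2.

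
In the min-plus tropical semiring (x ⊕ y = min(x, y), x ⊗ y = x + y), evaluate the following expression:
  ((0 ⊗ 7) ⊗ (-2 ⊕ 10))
((0 ⊗ 7) ⊗ (-2 ⊕ 10)) = 5

Expand innermost to outermost. Recall ⊕ takes the minimum of its arguments and ⊗ takes their sum. Working out the expression ((0 ⊗ 7) ⊗ (-2 ⊕ 10)) gives 5.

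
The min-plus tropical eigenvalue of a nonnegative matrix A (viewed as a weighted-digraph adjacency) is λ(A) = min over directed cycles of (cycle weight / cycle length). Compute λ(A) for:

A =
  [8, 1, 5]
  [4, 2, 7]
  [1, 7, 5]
λ(A) = 2

Enumerate directed cycles and compute their means (weight / length). Sample:
  cycle 0 → 0: weight = 8, length = 1, mean = 8/1 ≈ 8.000
  cycle 1 → 1: weight = 2, length = 1, mean = 2/1 ≈ 2.000
  cycle 2 → 2: weight = 5, length = 1, mean = 5/1 ≈ 5.000
  cycle 0 → 1 → 0: weight = 5, length = 2, mean = 5/2 ≈ 2.500
  cycle 0 → 2 → 0: weight = 6, length = 2, mean = 6/2 ≈ 3.000
  cycle 1 → 0 → 1: weight = 5, length = 2, mean = 5/2 ≈ 2.500
Minimum mean = 2.000, attained e.g. along the cycle 1 → 1 with weight 2 and length 1. So λ(A) = 2/1 = 2.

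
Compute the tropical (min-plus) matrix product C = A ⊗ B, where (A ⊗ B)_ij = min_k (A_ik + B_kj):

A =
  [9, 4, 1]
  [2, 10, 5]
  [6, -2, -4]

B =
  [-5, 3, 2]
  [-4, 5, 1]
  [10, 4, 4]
A ⊗ B =
  [0, 5, 5]
  [-3, 5, 4]
  [-6, 0, -1]

Apply the min-plus product entry-by-entry:
  C[0][0] = min over k of (A[0][0] + B[0][0] = 9 + -5 = 4, A[0][1] + B[1][0] = 4 + -4 = 0, A[0][2] + B[2][0] = 1 + 10 = 11) = 0 (attained at k = 1)
  C[0][1] = min over k of (A[0][0] + B[0][1] = 9 + 3 = 12, A[0][1] + B[1][1] = 4 + 5 = 9, A[0][2] + B[2][1] = 1 + 4 = 5) = 5 (attained at k = 2)
  C[0][2] = min over k of (A[0][0] + B[0][2] = 9 + 2 = 11, A[0][1] + B[1][2] = 4 + 1 = 5, A[0][2] + B[2][2] = 1 + 4 = 5) = 5 (attained at k = 1)
  C[1][0] = min over k of (A[1][0] + B[0][0] = 2 + -5 = -3, A[1][1] + B[1][0] = 10 + -4 = 6, A[1][2] + B[2][0] = 5 + 10 = 15) = -3 (attained at k = 0)
  C[1][1] = min over k of (A[1][0] + B[0][1] = 2 + 3 = 5, A[1][1] + B[1][1] = 10 + 5 = 15, A[1][2] + B[2][1] = 5 + 4 = 9) = 5 (attained at k = 0)
  C[1][2] = min over k of (A[1][0] + B[0][2] = 2 + 2 = 4, A[1][1] + B[1][2] = 10 + 1 = 11, A[1][2] + B[2][2] = 5 + 4 = 9) = 4 (attained at k = 0)
  C[2][0] = min over k of (A[2][0] + B[0][0] = 6 + -5 = 1, A[2][1] + B[1][0] = -2 + -4 = -6, A[2][2] + B[2][0] = -4 + 10 = 6) = -6 (attained at k = 1)
  C[2][1] = min over k of (A[2][0] + B[0][1] = 6 + 3 = 9, A[2][1] + B[1][1] = -2 + 5 = 3, A[2][2] + B[2][1] = -4 + 4 = 0) = 0 (attained at k = 2)
  C[2][2] = min over k of (A[2][0] + B[0][2] = 6 + 2 = 8, A[2][1] + B[1][2] = -2 + 1 = -1, A[2][2] + B[2][2] = -4 + 4 = 0) = -1 (attained at k = 1)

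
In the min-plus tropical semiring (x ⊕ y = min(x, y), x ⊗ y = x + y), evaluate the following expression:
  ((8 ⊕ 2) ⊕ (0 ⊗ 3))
((8 ⊕ 2) ⊕ (0 ⊗ 3)) = 2

Expand innermost to outermost. Recall ⊕ takes the minimum of its arguments and ⊗ takes their sum. Working out the expression ((8 ⊕ 2) ⊕ (0 ⊗ 3)) gives 2.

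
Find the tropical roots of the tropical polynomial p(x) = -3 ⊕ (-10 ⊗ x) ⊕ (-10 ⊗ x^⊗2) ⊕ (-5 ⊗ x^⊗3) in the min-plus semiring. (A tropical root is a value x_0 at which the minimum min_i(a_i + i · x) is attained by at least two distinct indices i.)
Roots: {-5, 0, 7}

Each tropical root is a break point of the lower envelope of the lines y = a_i + i · x (there are 4 lines, with slopes 0, 1, ..., 3). Only the lines that attain the minimum somewhere contribute to roots; other lines are dominated. Here the surviving (envelope) indices are i = 3, i = 2, i = 1, i = 0.
Intersections between consecutive envelope lines give the roots: for adjacent envelope indices i < j the intersection is x = (a_i − a_j) / (j − i). Reading off the sorted break points: {-5, 0, 7}.
Verification: at each break x_0, at least two indices attain the minimum of min_i(a_i + i · x_0).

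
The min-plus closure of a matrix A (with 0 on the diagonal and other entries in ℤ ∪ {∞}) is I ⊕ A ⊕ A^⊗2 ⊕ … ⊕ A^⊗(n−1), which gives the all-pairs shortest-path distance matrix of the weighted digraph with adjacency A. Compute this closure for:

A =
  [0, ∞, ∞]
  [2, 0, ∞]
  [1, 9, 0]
Closure =
  [0, ∞, ∞]
  [2, 0, ∞]
  [1, 9, 0]

This is the Floyd-Warshall all-pairs shortest-path computation. For each intermediate vertex k = 0, 1, …, 2, update dist[i][j] ← min(dist[i][j], dist[i][k] + dist[k][j]). The final matrix gives, for each (i, j), the minimum total weight of any directed path from i to j (possibly empty when i = j).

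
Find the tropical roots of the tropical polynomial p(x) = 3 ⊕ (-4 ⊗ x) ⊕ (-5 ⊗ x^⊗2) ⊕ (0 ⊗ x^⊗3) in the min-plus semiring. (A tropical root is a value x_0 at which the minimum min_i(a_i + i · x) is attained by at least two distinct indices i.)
Roots: {-5, 1, 7}

Each tropical root is a break point of the lower envelope of the lines y = a_i + i · x (there are 4 lines, with slopes 0, 1, ..., 3). Only the lines that attain the minimum somewhere contribute to roots; other lines are dominated. Here the surviving (envelope) indices are i = 3, i = 2, i = 1, i = 0.
Intersections between consecutive envelope lines give the roots: for adjacent envelope indices i < j the intersection is x = (a_i − a_j) / (j − i). Reading off the sorted break points: {-5, 1, 7}.
Verification: at each break x_0, at least two indices attain the minimum of min_i(a_i + i · x_0).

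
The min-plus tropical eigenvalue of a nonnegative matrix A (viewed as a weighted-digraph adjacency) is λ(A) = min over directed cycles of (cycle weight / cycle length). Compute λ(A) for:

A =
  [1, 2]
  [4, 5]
λ(A) = 1

Enumerate directed cycles and compute their means (weight / length). Sample:
  cycle 0 → 0: weight = 1, length = 1, mean = 1/1 ≈ 1.000
  cycle 1 → 1: weight = 5, length = 1, mean = 5/1 ≈ 5.000
  cycle 0 → 1 → 0: weight = 6, length = 2, mean = 6/2 ≈ 3.000
  cycle 1 → 0 → 1: weight = 6, length = 2, mean = 6/2 ≈ 3.000
Minimum mean = 1.000, attained e.g. along the cycle 0 → 0 with weight 1 and length 1. So λ(A) = 1/1 = 1.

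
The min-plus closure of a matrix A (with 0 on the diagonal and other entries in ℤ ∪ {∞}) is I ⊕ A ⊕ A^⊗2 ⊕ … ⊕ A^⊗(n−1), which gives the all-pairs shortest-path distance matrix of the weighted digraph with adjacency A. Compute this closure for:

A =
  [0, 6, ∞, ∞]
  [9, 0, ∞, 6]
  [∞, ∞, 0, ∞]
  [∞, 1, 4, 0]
Closure =
  [0, 6, 16, 12]
  [9, 0, 10, 6]
  [∞, ∞, 0, ∞]
  [10, 1, 4, 0]

This is the Floyd-Warshall all-pairs shortest-path computation. For each intermediate vertex k = 0, 1, …, 3, update dist[i][j] ← min(dist[i][j], dist[i][k] + dist[k][j]). The final matrix gives, for each (i, j), the minimum total weight of any directed path from i to j (possibly empty when i = j).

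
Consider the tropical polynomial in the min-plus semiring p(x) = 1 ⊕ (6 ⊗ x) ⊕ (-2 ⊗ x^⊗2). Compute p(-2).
p(-2) = -6

A tropical monomial a ⊗ x^⊗i evaluates to a + i · x. Evaluating each term at x = -2:
  Term 0 contributes 1 + 0 · -2 = 1
  Term 1 contributes 6 + 1 · -2 = 4
  Term 2 contributes -2 + 2 · -2 = -6
p(-2) = ⊕ of these = min[1, 4, -6] = -6.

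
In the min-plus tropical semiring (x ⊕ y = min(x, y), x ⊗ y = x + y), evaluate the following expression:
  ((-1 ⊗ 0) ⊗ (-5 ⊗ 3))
((-1 ⊗ 0) ⊗ (-5 ⊗ 3)) = -3

Expand innermost to outermost. Recall ⊕ takes the minimum of its arguments and ⊗ takes their sum. Working out the expression ((-1 ⊗ 0) ⊗ (-5 ⊗ 3)) gives -3.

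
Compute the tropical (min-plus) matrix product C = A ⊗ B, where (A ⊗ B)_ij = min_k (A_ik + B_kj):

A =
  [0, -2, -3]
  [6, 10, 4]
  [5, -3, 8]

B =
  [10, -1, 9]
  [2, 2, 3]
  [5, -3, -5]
A ⊗ B =
  [0, -6, -8]
  [9, 1, -1]
  [-1, -1, 0]

Apply the min-plus product entry-by-entry:
  C[0][0] = min over k of (A[0][0] + B[0][0] = 0 + 10 = 10, A[0][1] + B[1][0] = -2 + 2 = 0, A[0][2] + B[2][0] = -3 + 5 = 2) = 0 (attained at k = 1)
  C[0][1] = min over k of (A[0][0] + B[0][1] = 0 + -1 = -1, A[0][1] + B[1][1] = -2 + 2 = 0, A[0][2] + B[2][1] = -3 + -3 = -6) = -6 (attained at k = 2)
  C[0][2] = min over k of (A[0][0] + B[0][2] = 0 + 9 = 9, A[0][1] + B[1][2] = -2 + 3 = 1, A[0][2] + B[2][2] = -3 + -5 = -8) = -8 (attained at k = 2)
  C[1][0] = min over k of (A[1][0] + B[0][0] = 6 + 10 = 16, A[1][1] + B[1][0] = 10 + 2 = 12, A[1][2] + B[2][0] = 4 + 5 = 9) = 9 (attained at k = 2)
  C[1][1] = min over k of (A[1][0] + B[0][1] = 6 + -1 = 5, A[1][1] + B[1][1] = 10 + 2 = 12, A[1][2] + B[2][1] = 4 + -3 = 1) = 1 (attained at k = 2)
  C[1][2] = min over k of (A[1][0] + B[0][2] = 6 + 9 = 15, A[1][1] + B[1][2] = 10 + 3 = 13, A[1][2] + B[2][2] = 4 + -5 = -1) = -1 (attained at k = 2)
  C[2][0] = min over k of (A[2][0] + B[0][0] = 5 + 10 = 15, A[2][1] + B[1][0] = -3 + 2 = -1, A[2][2] + B[2][0] = 8 + 5 = 13) = -1 (attained at k = 1)
  C[2][1] = min over k of (A[2][0] + B[0][1] = 5 + -1 = 4, A[2][1] + B[1][1] = -3 + 2 = -1, A[2][2] + B[2][1] = 8 + -3 = 5) = -1 (attained at k = 1)
  C[2][2] = min over k of (A[2][0] + B[0][2] = 5 + 9 = 14, A[2][1] + B[1][2] = -3 + 3 = 0, A[2][2] + B[2][2] = 8 + -5 = 3) = 0 (attained at k = 1)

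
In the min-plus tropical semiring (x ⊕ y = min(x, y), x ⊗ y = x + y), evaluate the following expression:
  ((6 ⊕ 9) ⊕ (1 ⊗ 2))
((6 ⊕ 9) ⊕ (1 ⊗ 2)) = 3

Expand innermost to outermost. Recall ⊕ takes the minimum of its arguments and ⊗ takes their sum. Working out the expression ((6 ⊕ 9) ⊕ (1 ⊗ 2)) gives 3.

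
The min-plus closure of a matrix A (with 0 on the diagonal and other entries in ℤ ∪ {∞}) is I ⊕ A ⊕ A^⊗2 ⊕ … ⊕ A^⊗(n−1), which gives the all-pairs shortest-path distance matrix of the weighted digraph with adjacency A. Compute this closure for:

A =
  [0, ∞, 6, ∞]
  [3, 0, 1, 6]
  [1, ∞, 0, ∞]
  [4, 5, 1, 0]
Closure =
  [0, ∞, 6, ∞]
  [2, 0, 1, 6]
  [1, ∞, 0, ∞]
  [2, 5, 1, 0]

This is the Floyd-Warshall all-pairs shortest-path computation. For each intermediate vertex k = 0, 1, …, 3, update dist[i][j] ← min(dist[i][j], dist[i][k] + dist[k][j]). The final matrix gives, for each (i, j), the minimum total weight of any directed path from i to j (possibly empty when i = j).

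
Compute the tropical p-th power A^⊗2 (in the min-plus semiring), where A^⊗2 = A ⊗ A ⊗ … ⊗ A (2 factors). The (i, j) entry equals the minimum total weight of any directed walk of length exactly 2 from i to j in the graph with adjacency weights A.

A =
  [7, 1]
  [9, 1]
A^⊗2 =
  [10, 2]
  [10, 2]

Each entry (A^⊗2)_ij equals the minimum over all length-2 walks i = v_0 → v_1 → … → v_2 = j of Σ_t A[v_t][v_{t+1}]. For example, for (i, j) = (0, 1) we minimise over 2 possible intermediate vertex sequences; the minimum is 2, attained along the walk 0 → 1 → 1.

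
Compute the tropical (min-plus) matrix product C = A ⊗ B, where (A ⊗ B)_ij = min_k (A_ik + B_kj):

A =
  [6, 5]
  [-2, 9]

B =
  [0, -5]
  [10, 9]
A ⊗ B =
  [6, 1]
  [-2, -7]

Apply the min-plus product entry-by-entry:
  C[0][0] = min over k of (A[0][0] + B[0][0] = 6 + 0 = 6, A[0][1] + B[1][0] = 5 + 10 = 15) = 6 (attained at k = 0)
  C[0][1] = min over k of (A[0][0] + B[0][1] = 6 + -5 = 1, A[0][1] + B[1][1] = 5 + 9 = 14) = 1 (attained at k = 0)
  C[1][0] = min over k of (A[1][0] + B[0][0] = -2 + 0 = -2, A[1][1] + B[1][0] = 9 + 10 = 19) = -2 (attained at k = 0)
  C[1][1] = min over k of (A[1][0] + B[0][1] = -2 + -5 = -7, A[1][1] + B[1][1] = 9 + 9 = 18) = -7 (attained at k = 0)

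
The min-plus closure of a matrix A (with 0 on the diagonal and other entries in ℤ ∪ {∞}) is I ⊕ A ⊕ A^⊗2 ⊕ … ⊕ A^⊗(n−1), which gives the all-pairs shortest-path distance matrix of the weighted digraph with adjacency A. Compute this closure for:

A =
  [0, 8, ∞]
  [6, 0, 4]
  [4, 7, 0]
Closure =
  [0, 8, 12]
  [6, 0, 4]
  [4, 7, 0]

This is the Floyd-Warshall all-pairs shortest-path computation. For each intermediate vertex k = 0, 1, …, 2, update dist[i][j] ← min(dist[i][j], dist[i][k] + dist[k][j]). The final matrix gives, for each (i, j), the minimum total weight of any directed path from i to j (possibly empty when i = j).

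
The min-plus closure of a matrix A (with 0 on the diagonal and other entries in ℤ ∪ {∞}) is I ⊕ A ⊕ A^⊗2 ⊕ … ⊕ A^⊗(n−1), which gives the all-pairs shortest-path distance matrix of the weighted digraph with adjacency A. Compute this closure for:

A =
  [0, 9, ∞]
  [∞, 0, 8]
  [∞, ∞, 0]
Closure =
  [0, 9, 17]
  [∞, 0, 8]
  [∞, ∞, 0]

This is the Floyd-Warshall all-pairs shortest-path computation. For each intermediate vertex k = 0, 1, …, 2, update dist[i][j] ← min(dist[i][j], dist[i][k] + dist[k][j]). The final matrix gives, for each (i, j), the minimum total weight of any directed path from i to j (possibly empty when i = j).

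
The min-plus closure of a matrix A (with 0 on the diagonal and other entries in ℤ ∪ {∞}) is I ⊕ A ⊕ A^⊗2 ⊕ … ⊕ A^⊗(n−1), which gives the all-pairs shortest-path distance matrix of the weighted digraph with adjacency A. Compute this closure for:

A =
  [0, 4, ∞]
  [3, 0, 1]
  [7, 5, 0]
Closure =
  [0, 4, 5]
  [3, 0, 1]
  [7, 5, 0]

This is the Floyd-Warshall all-pairs shortest-path computation. For each intermediate vertex k = 0, 1, …, 2, update dist[i][j] ← min(dist[i][j], dist[i][k] + dist[k][j]). The final matrix gives, for each (i, j), the minimum total weight of any directed path from i to j (possibly empty when i = j).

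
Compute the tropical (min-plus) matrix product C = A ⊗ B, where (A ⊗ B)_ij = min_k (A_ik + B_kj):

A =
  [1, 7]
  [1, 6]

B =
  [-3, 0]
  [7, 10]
A ⊗ B =
  [-2, 1]
  [-2, 1]

Apply the min-plus product entry-by-entry:
  C[0][0] = min over k of (A[0][0] + B[0][0] = 1 + -3 = -2, A[0][1] + B[1][0] = 7 + 7 = 14) = -2 (attained at k = 0)
  C[0][1] = min over k of (A[0][0] + B[0][1] = 1 + 0 = 1, A[0][1] + B[1][1] = 7 + 10 = 17) = 1 (attained at k = 0)
  C[1][0] = min over k of (A[1][0] + B[0][0] = 1 + -3 = -2, A[1][1] + B[1][0] = 6 + 7 = 13) = -2 (attained at k = 0)
  C[1][1] = min over k of (A[1][0] + B[0][1] = 1 + 0 = 1, A[1][1] + B[1][1] = 6 + 10 = 16) = 1 (attained at k = 0)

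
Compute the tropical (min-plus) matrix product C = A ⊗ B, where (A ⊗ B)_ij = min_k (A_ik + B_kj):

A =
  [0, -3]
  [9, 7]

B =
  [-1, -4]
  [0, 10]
A ⊗ B =
  [-3, -4]
  [7, 5]

Apply the min-plus product entry-by-entry:
  C[0][0] = min over k of (A[0][0] + B[0][0] = 0 + -1 = -1, A[0][1] + B[1][0] = -3 + 0 = -3) = -3 (attained at k = 1)
  C[0][1] = min over k of (A[0][0] + B[0][1] = 0 + -4 = -4, A[0][1] + B[1][1] = -3 + 10 = 7) = -4 (attained at k = 0)
  C[1][0] = min over k of (A[1][0] + B[0][0] = 9 + -1 = 8, A[1][1] + B[1][0] = 7 + 0 = 7) = 7 (attained at k = 1)
  C[1][1] = min over k of (A[1][0] + B[0][1] = 9 + -4 = 5, A[1][1] + B[1][1] = 7 + 10 = 17) = 5 (attained at k = 0)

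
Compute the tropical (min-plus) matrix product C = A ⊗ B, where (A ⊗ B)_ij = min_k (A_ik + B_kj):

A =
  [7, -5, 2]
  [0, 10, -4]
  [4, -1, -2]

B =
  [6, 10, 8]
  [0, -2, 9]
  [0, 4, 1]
A ⊗ B =
  [-5, -7, 3]
  [-4, 0, -3]
  [-2, -3, -1]

Apply the min-plus product entry-by-entry:
  C[0][0] = min over k of (A[0][0] + B[0][0] = 7 + 6 = 13, A[0][1] + B[1][0] = -5 + 0 = -5, A[0][2] + B[2][0] = 2 + 0 = 2) = -5 (attained at k = 1)
  C[0][1] = min over k of (A[0][0] + B[0][1] = 7 + 10 = 17, A[0][1] + B[1][1] = -5 + -2 = -7, A[0][2] + B[2][1] = 2 + 4 = 6) = -7 (attained at k = 1)
  C[0][2] = min over k of (A[0][0] + B[0][2] = 7 + 8 = 15, A[0][1] + B[1][2] = -5 + 9 = 4, A[0][2] + B[2][2] = 2 + 1 = 3) = 3 (attained at k = 2)
  C[1][0] = min over k of (A[1][0] + B[0][0] = 0 + 6 = 6, A[1][1] + B[1][0] = 10 + 0 = 10, A[1][2] + B[2][0] = -4 + 0 = -4) = -4 (attained at k = 2)
  C[1][1] = min over k of (A[1][0] + B[0][1] = 0 + 10 = 10, A[1][1] + B[1][1] = 10 + -2 = 8, A[1][2] + B[2][1] = -4 + 4 = 0) = 0 (attained at k = 2)
  C[1][2] = min over k of (A[1][0] + B[0][2] = 0 + 8 = 8, A[1][1] + B[1][2] = 10 + 9 = 19, A[1][2] + B[2][2] = -4 + 1 = -3) = -3 (attained at k = 2)
  C[2][0] = min over k of (A[2][0] + B[0][0] = 4 + 6 = 10, A[2][1] + B[1][0] = -1 + 0 = -1, A[2][2] + B[2][0] = -2 + 0 = -2) = -2 (attained at k = 2)
  C[2][1] = min over k of (A[2][0] + B[0][1] = 4 + 10 = 14, A[2][1] + B[1][1] = -1 + -2 = -3, A[2][2] + B[2][1] = -2 + 4 = 2) = -3 (attained at k = 1)
  C[2][2] = min over k of (A[2][0] + B[0][2] = 4 + 8 = 12, A[2][1] + B[1][2] = -1 + 9 = 8, A[2][2] + B[2][2] = -2 + 1 = -1) = -1 (attained at k = 2)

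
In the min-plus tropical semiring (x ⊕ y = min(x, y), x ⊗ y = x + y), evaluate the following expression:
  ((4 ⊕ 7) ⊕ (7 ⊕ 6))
((4 ⊕ 7) ⊕ (7 ⊕ 6)) = 4

Expand innermost to outermost. Recall ⊕ takes the minimum of its arguments and ⊗ takes their sum. Working out the expression ((4 ⊕ 7) ⊕ (7 ⊕ 6)) gives 4.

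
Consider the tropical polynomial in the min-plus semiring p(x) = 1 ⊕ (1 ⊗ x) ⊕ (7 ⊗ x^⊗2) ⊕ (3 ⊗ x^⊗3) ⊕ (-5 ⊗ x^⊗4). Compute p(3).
p(3) = 1

A tropical monomial a ⊗ x^⊗i evaluates to a + i · x. Evaluating each term at x = 3:
  Term 0 contributes 1 + 0 · 3 = 1
  Term 1 contributes 1 + 1 · 3 = 4
  Term 2 contributes 7 + 2 · 3 = 13
  Term 3 contributes 3 + 3 · 3 = 12
  Term 4 contributes -5 + 4 · 3 = 7
p(3) = ⊕ of these = min[1, 4, 13, 12, 7] = 1.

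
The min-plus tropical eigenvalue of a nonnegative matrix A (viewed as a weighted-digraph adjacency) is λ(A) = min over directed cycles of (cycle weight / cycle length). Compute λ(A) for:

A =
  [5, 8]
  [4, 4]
λ(A) = 4

Enumerate directed cycles and compute their means (weight / length). Sample:
  cycle 0 → 0: weight = 5, length = 1, mean = 5/1 ≈ 5.000
  cycle 1 → 1: weight = 4, length = 1, mean = 4/1 ≈ 4.000
  cycle 0 → 1 → 0: weight = 12, length = 2, mean = 12/2 ≈ 6.000
  cycle 1 → 0 → 1: weight = 12, length = 2, mean = 12/2 ≈ 6.000
Minimum mean = 4.000, attained e.g. along the cycle 1 → 1 with weight 4 and length 1. So λ(A) = 4/1 = 4.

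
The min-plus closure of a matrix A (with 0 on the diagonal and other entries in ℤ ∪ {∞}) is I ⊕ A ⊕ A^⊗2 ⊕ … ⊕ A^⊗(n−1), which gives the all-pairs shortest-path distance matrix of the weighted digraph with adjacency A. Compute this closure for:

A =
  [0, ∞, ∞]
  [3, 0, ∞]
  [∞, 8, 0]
Closure =
  [0, ∞, ∞]
  [3, 0, ∞]
  [11, 8, 0]

This is the Floyd-Warshall all-pairs shortest-path computation. For each intermediate vertex k = 0, 1, …, 2, update dist[i][j] ← min(dist[i][j], dist[i][k] + dist[k][j]). The final matrix gives, for each (i, j), the minimum total weight of any directed path from i to j (possibly empty when i = j).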